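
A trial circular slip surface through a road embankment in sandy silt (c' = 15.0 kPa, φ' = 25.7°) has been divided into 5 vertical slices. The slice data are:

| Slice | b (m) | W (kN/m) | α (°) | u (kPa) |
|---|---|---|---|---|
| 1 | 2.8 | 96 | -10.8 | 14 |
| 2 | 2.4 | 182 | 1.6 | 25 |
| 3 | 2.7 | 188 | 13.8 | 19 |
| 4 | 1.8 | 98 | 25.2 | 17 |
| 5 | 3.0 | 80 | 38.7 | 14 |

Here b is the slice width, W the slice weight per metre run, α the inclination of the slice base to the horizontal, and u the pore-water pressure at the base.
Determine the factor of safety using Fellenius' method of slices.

Ordinary method of slices: FS = Σ[c'·Δl_i + (W_i cosα_i − u_i·Δl_i)·tanφ'] / Σ W_i sinα_i, with Δl_i = b_i / cosα_i.
Slice 1: Δl = 2.8/cos(-10.8°) = 2.850 m; N'_1 = 96·cos(-10.8°) − 14·2.850 = 54.4; c'Δl = 42.76; W sinα = -18.0
Slice 2: Δl = 2.4/cos1.6° = 2.401 m; N'_2 = 182·cos1.6° − 25·2.401 = 121.9; c'Δl = 36.01; W sinα = 5.1
Slice 3: Δl = 2.7/cos13.8° = 2.780 m; N'_3 = 188·cos13.8° − 19·2.780 = 129.7; c'Δl = 41.70; W sinα = 44.8
Slice 4: Δl = 1.8/cos25.2° = 1.989 m; N'_4 = 98·cos25.2° − 17·1.989 = 54.9; c'Δl = 29.84; W sinα = 41.7
Slice 5: Δl = 3.0/cos38.7° = 3.844 m; N'_5 = 80·cos38.7° − 14·3.844 = 8.6; c'Δl = 57.66; W sinα = 50.0
Σc'Δl = 208.0 kN/m; ΣN' = 369.5 kN/m; ΣW sinα = 123.7 kN/m
Resisting = 208.0 + 369.5·tan25.7° = 208.0 + 177.8 = 385.8 kN/m
FS = 385.8 / 123.7 = 3.119

FS = 3.12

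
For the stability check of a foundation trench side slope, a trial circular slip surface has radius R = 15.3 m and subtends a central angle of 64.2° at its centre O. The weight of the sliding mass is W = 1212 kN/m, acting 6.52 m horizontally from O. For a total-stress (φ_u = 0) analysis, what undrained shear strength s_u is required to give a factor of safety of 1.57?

FS = s_u·L_a·R / (W·d), so s_u = FS·W·d / (L_a·R).
Arc length L_a = R·θ = 15.3·(64.2°·π/180) = 15.3·1.1205 = 17.14 m
s_u = 1.57·1212·6.52 / (17.14·15.3) = 12406.5 / 262.30 = 47.30 kPa

s_u = 47.3 kPa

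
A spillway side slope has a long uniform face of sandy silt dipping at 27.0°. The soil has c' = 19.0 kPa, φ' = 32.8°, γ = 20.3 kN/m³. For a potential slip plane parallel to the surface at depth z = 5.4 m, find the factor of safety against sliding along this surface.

FS = 1.69

For an infinite slope with a slip plane parallel to the surface (no pore pressure): FS = [c' + γz cos²β tanφ'] / [γz sinβ cosβ].
γz = 20.3·5.4 = 109.62 kN/m²
Numerator = 19.0 + 109.62·cos²27.0°·tan32.8° = 19.0 + 109.62·0.7939·0.6445 = 75.085 kPa
Denominator = 109.62·sin27.0°·cos27.0° = 109.62·0.4540·0.8910 = 44.342 kPa
FS = 75.085 / 44.342 = 1.693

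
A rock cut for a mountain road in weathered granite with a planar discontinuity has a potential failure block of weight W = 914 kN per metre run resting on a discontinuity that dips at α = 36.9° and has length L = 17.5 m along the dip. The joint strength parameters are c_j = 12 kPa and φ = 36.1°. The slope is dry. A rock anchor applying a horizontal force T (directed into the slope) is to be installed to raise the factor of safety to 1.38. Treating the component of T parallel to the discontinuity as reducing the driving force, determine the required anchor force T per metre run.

Resolving forces along and normal to the sliding plane, with the horizontal anchor force T adding T·sinα to the effective normal force and T·cosα acting up the plane against the driving force:
FS = [c_jL + (W cosα + T sinα) tanφ] / [W sinα − T cosα]
Without the anchor: N' = 730.9 kN/m, driving T_d = 548.8 kN/m, resisting R = 12·17.5 + 730.9·tan36.1° = 743.0 kN/m, FS = 1.35.
Setting FS = 1.38 and solving for T:
1.38·(548.8 − T cos36.9°) = 743.0 + T sin36.9°·tan36.1°
T·(sin36.9°·tan36.1° + 1.38·cos36.9°) = 1.38·548.8 − 743.0
T·(0.6004·0.7292 + 1.38·0.7997) = 757.3 − 743.0 = 14.3
T·1.5414 = 14.3
T = 9.3 kN/m

T = 9 kN/m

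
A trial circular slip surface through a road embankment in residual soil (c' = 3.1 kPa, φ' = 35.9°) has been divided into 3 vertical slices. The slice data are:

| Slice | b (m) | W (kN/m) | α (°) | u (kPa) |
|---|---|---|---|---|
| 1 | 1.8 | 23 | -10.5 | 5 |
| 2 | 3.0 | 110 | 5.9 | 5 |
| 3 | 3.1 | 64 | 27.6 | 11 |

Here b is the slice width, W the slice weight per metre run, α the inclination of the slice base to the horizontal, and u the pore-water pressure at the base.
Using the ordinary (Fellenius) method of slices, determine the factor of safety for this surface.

FS = 3.19

Ordinary method of slices: FS = Σ[c'·Δl_i + (W_i cosα_i − u_i·Δl_i)·tanφ'] / Σ W_i sinα_i, with Δl_i = b_i / cosα_i.
Slice 1: Δl = 1.8/cos(-10.5°) = 1.831 m; N'_1 = 23·cos(-10.5°) − 5·1.831 = 13.5; c'Δl = 5.68; W sinα = -4.2
Slice 2: Δl = 3.0/cos5.9° = 3.016 m; N'_2 = 110·cos5.9° − 5·3.016 = 94.3; c'Δl = 9.35; W sinα = 11.3
Slice 3: Δl = 3.1/cos27.6° = 3.498 m; N'_3 = 64·cos27.6° − 11·3.498 = 18.2; c'Δl = 10.84; W sinα = 29.7
Σc'Δl = 25.9 kN/m; ΣN' = 126.0 kN/m; ΣW sinα = 36.8 kN/m
Resisting = 25.9 + 126.0·tan35.9° = 25.9 + 91.2 = 117.1 kN/m
FS = 117.1 / 36.8 = 3.185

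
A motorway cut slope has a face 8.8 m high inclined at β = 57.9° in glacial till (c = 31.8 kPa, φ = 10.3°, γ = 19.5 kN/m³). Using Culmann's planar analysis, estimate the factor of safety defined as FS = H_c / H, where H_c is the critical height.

FS = 1.90

H_c = (4c/γ) · sinβ cosφ / [1 − cos(β − φ)]
    = (4·31.8/19.5) · sin57.9°·cos10.3° / [1 − cos47.6°]
    = 6.523 · 0.8335 / 0.3257 = 16.69 m
FS = H_c / H = 16.69 / 8.8 = 1.897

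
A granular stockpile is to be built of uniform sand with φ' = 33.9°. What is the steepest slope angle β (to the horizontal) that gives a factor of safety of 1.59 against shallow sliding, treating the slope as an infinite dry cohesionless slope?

For an infinite dry cohesionless slope FS = tanφ'/tanβ, so tanβ = tanφ' / FS.
tanβ = tan33.9° / 1.59 = 0.6720 / 1.59 = 0.4226
β = arctan(0.4226) = 22.91°

β = 22.9°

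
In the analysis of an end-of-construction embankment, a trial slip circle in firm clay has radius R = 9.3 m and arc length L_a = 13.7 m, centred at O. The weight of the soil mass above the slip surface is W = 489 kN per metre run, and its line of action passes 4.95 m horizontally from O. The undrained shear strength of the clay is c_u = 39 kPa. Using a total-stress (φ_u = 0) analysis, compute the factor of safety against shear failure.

FS = 2.05

Taking moments about the centre O, the resisting moment is provided by the undrained shear strength acting along the arc:
M_R = c_u·L_a·R = 39·13.70·9.3 = 4969.0 kN·m/m
M_D = W·d = 489·4.95 = 2420.6 kN·m/m
FS = M_R / M_D = 4969.0 / 2420.6 = 2.053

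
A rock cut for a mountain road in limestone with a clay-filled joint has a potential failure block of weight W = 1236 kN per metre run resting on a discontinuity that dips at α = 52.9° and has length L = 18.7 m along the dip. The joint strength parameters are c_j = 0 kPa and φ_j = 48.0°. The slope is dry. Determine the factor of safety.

Resolving the block weight along and normal to the plane and applying the Mohr–Coulomb strength on the joint:
N' = W cosα = 1236·cos52.9° = 745.6 kN/m
Driving force T = W sinα = 1236·sin52.9° = 985.8 kN/m
Resisting force R = c_j·L + N'·tanφ_j = 0·18.7 + 745.6·tan48.0° = 0.0 + 828.0 = 828.0 kN/m
FS = R / T = 828.0 / 985.8 = 0.840

FS = 0.84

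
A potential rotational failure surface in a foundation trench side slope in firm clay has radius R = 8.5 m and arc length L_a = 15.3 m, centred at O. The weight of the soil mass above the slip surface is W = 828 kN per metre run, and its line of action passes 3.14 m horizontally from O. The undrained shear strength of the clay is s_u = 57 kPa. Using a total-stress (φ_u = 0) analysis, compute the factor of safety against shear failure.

Taking moments about the centre O, the resisting moment is provided by the undrained shear strength acting along the arc:
M_R = s_u·L_a·R = 57·15.30·8.5 = 7412.9 kN·m/m
M_D = W·d = 828·3.14 = 2599.9 kN·m/m
FS = M_R / M_D = 7412.9 / 2599.9 = 2.851

FS = 2.85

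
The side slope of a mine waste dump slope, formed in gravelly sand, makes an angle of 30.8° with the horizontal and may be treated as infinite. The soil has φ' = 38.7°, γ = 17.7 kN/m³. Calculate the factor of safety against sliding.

For a dry cohesionless infinite slope the factor of safety is FS = tanφ' / tanβ.
FS = tan38.7° / tan30.8° = 0.8012 / 0.5961 = 1.344

FS = 1.34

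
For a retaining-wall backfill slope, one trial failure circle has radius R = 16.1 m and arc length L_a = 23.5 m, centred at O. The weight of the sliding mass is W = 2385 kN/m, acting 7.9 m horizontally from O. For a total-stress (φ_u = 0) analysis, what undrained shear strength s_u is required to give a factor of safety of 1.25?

s_u = 62.2 kPa

FS = s_u·L_a·R / (W·d), so s_u = FS·W·d / (L_a·R).
s_u = 1.25·2385·7.9 / (23.50·16.1) = 23551.9 / 378.35 = 62.25 kPa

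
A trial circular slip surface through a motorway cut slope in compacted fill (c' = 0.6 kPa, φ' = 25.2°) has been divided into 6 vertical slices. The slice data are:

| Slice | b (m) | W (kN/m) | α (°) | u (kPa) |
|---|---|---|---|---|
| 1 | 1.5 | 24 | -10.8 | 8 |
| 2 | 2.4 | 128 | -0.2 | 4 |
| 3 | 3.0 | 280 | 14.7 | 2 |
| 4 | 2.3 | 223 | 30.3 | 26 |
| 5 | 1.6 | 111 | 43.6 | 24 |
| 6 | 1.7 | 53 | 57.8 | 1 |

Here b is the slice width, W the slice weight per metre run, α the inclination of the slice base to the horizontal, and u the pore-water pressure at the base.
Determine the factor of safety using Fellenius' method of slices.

Ordinary method of slices: FS = Σ[c'·Δl_i + (W_i cosα_i − u_i·Δl_i)·tanφ'] / Σ W_i sinα_i, with Δl_i = b_i / cosα_i.
Slice 1: Δl = 1.5/cos(-10.8°) = 1.527 m; N'_1 = 24·cos(-10.8°) − 8·1.527 = 11.4; c'Δl = 0.92; W sinα = -4.5
Slice 2: Δl = 2.4/cos(-0.2°) = 2.400 m; N'_2 = 128·cos(-0.2°) − 4·2.400 = 118.4; c'Δl = 1.44; W sinα = -0.4
Slice 3: Δl = 3.0/cos14.7° = 3.102 m; N'_3 = 280·cos14.7° − 2·3.102 = 264.6; c'Δl = 1.86; W sinα = 71.1
Slice 4: Δl = 2.3/cos30.3° = 2.664 m; N'_4 = 223·cos30.3° − 26·2.664 = 123.3; c'Δl = 1.60; W sinα = 112.5
Slice 5: Δl = 1.6/cos43.6° = 2.209 m; N'_5 = 111·cos43.6° − 24·2.209 = 27.4; c'Δl = 1.33; W sinα = 76.5
Slice 6: Δl = 1.7/cos57.8° = 3.190 m; N'_6 = 53·cos57.8° − 1·3.190 = 25.1; c'Δl = 1.91; W sinα = 44.8
Σc'Δl = 9.1 kN/m; ΣN' = 570.1 kN/m; ΣW sinα = 300.0 kN/m
Resisting = 9.1 + 570.1·tan25.2° = 9.1 + 268.3 = 277.3 kN/m
FS = 277.3 / 300.0 = 0.924

FS = 0.92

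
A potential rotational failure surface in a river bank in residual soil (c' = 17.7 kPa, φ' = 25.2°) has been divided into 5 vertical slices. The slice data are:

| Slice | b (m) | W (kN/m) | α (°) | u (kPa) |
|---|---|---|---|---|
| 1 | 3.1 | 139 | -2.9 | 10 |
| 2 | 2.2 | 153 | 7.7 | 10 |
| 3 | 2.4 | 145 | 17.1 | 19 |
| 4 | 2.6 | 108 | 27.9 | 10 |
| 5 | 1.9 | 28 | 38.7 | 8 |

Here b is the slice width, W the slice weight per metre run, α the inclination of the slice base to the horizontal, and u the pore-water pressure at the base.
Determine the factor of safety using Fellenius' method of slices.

Ordinary method of slices: FS = Σ[c'·Δl_i + (W_i cosα_i − u_i·Δl_i)·tanφ'] / Σ W_i sinα_i, with Δl_i = b_i / cosα_i.
Slice 1: Δl = 3.1/cos(-2.9°) = 3.104 m; N'_1 = 139·cos(-2.9°) − 10·3.104 = 107.8; c'Δl = 54.94; W sinα = -7.0
Slice 2: Δl = 2.2/cos7.7° = 2.220 m; N'_2 = 153·cos7.7° − 10·2.220 = 129.4; c'Δl = 39.29; W sinα = 20.5
Slice 3: Δl = 2.4/cos17.1° = 2.511 m; N'_3 = 145·cos17.1° − 19·2.511 = 90.9; c'Δl = 44.44; W sinα = 42.6
Slice 4: Δl = 2.6/cos27.9° = 2.942 m; N'_4 = 108·cos27.9° − 10·2.942 = 66.0; c'Δl = 52.07; W sinα = 50.5
Slice 5: Δl = 1.9/cos38.7° = 2.435 m; N'_5 = 28·cos38.7° − 8·2.435 = 2.4; c'Δl = 43.09; W sinα = 17.5
Σc'Δl = 233.8 kN/m; ΣN' = 396.5 kN/m; ΣW sinα = 124.1 kN/m
Resisting = 233.8 + 396.5·tan25.2° = 233.8 + 186.6 = 420.4 kN/m
FS = 420.4 / 124.1 = 3.386

FS = 3.39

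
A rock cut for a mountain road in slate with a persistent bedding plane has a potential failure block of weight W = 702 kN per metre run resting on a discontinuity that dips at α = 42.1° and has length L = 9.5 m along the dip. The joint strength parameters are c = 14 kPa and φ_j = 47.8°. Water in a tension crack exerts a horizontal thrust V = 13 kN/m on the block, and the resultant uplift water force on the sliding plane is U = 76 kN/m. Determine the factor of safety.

Resolving the block weight along and normal to the plane and applying the Mohr–Coulomb strength on the joint:
N' = W cosα − U − V sinα = 702·cos42.1° − 76 − 13·sin42.1° = 436.2 kN/m
Driving force T = W sinα + V cosα = 702·sin42.1° + 13·cos42.1° = 480.3 kN/m
Resisting force R = c·L + N'·tanφ_j = 14·9.5 + 436.2·tan47.8° = 133.0 + 481.0 = 614.0 kN/m
FS = R / T = 614.0 / 480.3 = 1.278

FS = 1.28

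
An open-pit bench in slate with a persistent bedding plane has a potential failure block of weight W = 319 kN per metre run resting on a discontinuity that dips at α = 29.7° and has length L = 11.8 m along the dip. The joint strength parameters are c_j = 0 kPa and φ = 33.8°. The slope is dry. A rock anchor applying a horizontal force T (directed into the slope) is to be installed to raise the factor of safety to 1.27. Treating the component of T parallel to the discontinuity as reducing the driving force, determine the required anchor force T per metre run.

T = 11 kN/m

Resolving forces along and normal to the sliding plane, with the horizontal anchor force T adding T·sinα to the effective normal force and T·cosα acting up the plane against the driving force:
FS = [c_jL + (W cosα + T sinα) tanφ] / [W sinα − T cosα]
Without the anchor: N' = 277.1 kN/m, driving T_d = 158.1 kN/m, resisting R = 0·11.8 + 277.1·tan33.8° = 185.5 kN/m, FS = 1.17.
Setting FS = 1.27 and solving for T:
1.27·(158.1 − T cos29.7°) = 185.5 + T sin29.7°·tan33.8°
T·(sin29.7°·tan33.8° + 1.27·cos29.7°) = 1.27·158.1 − 185.5
T·(0.4955·0.6694 + 1.27·0.8686) = 200.7 − 185.5 = 15.2
T·1.4348 = 15.2
T = 10.6 kN/m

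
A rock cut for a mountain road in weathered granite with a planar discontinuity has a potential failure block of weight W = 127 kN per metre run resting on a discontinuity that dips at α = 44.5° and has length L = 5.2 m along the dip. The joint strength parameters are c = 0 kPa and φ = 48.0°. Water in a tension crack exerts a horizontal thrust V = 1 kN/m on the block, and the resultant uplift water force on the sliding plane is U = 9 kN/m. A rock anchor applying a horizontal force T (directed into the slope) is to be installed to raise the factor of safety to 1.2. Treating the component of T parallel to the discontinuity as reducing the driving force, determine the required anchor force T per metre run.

Resolving forces along and normal to the sliding plane, with the horizontal anchor force T adding T·sinα to the effective normal force and T·cosα acting up the plane against the driving force:
FS = [cL + (W cosα − U − V sinα + T sinα) tanφ] / [W sinα + V cosα − T cosα]
Without the anchor: N' = 80.9 kN/m, driving T_d = 89.7 kN/m, resisting R = 0·5.2 + 80.9·tan48.0° = 89.8 kN/m, FS = 1.00.
Setting FS = 1.2 and solving for T:
1.2·(89.7 − T cos44.5°) = 89.8 + T sin44.5°·tan48.0°
T·(sin44.5°·tan48.0° + 1.2·cos44.5°) = 1.2·89.7 − 89.8
T·(0.7009·1.1106 + 1.2·0.7133) = 107.7 − 89.8 = 17.8
T·1.6343 = 17.8
T = 10.9 kN/m

T = 11 kN/m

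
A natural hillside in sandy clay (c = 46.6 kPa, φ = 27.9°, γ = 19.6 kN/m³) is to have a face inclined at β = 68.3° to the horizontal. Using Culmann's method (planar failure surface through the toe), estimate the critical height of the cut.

Culmann's analysis gives the critical failure plane at α_cr = (β + φ)/2 = (68.3 + 27.9)/2 = 48.1°, and the critical height
H_c = (4c/γ) · sinβ cosφ / [1 − cos(β − φ)]
    = (4·46.6/19.6) · sin68.3°·cos27.9° / [1 − cos(40.4°)]
    = 9.510 · 0.9291·0.8838 / [1 − 0.7615]
    = 9.510 · 0.8211 / 0.2385
    = 32.75 m

H_c = 32.75 m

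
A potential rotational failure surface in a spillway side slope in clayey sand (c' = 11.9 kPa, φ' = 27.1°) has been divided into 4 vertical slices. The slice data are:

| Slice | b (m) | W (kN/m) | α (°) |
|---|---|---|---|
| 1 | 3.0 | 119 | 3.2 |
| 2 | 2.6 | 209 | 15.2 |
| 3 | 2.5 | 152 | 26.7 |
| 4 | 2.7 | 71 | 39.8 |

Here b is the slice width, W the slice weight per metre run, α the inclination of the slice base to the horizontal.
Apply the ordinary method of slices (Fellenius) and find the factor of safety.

Ordinary method of slices: FS = Σ[c'·Δl_i + (W_i cosα_i)·tanφ'] / Σ W_i sinα_i, with Δl_i = b_i / cosα_i.
Slice 1: Δl = 3.0/cos3.2° = 3.005 m; N'_1 = 119·cos3.2° = 118.8; c'Δl = 35.76; W sinα = 6.6
Slice 2: Δl = 2.6/cos15.2° = 2.694 m; N'_2 = 209·cos15.2° = 201.7; c'Δl = 32.06; W sinα = 54.8
Slice 3: Δl = 2.5/cos26.7° = 2.798 m; N'_3 = 152·cos26.7° = 135.8; c'Δl = 33.30; W sinα = 68.3
Slice 4: Δl = 2.7/cos39.8° = 3.514 m; N'_4 = 71·cos39.8° = 54.5; c'Δl = 41.82; W sinα = 45.4
Σc'Δl = 142.9 kN/m; ΣN' = 510.8 kN/m; ΣW sinα = 175.2 kN/m
Resisting = 142.9 + 510.8·tan27.1° = 142.9 + 261.4 = 404.4 kN/m
FS = 404.4 / 175.2 = 2.308

FS = 2.31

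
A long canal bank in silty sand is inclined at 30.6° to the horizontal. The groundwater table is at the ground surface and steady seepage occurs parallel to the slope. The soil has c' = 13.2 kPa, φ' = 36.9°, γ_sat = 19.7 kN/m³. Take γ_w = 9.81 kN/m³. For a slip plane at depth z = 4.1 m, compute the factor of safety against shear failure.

With seepage parallel to the slope and the water table at the surface, the effective normal stress on the slip plane uses the buoyant unit weight γ' = γ_sat − γ_w while the driving shear stress uses γ_sat:
FS = [c' + γ' z cos²β tanφ'] / [γ_sat z sinβ cosβ]
γ' = 19.7 − 9.81 = 9.89 kN/m³
Numerator = 13.2 + 9.89·4.1·cos²30.6°·tan36.9° = 13.2 + 9.89·4.1·0.7409·0.7508 = 35.756 kPa
Denominator = 19.7·4.1·sin30.6°·cos30.6° = 19.7·4.1·0.5090·0.8607 = 35.390 kPa
FS = 35.756 / 35.390 = 1.010

FS = 1.01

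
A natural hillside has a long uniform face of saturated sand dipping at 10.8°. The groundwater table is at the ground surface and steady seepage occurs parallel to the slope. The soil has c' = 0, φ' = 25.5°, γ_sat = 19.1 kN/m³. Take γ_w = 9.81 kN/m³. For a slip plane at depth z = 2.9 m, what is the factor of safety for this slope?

With seepage parallel to the slope and the water table at the surface, the effective normal stress on the slip plane uses the buoyant unit weight γ' = γ_sat − γ_w while the driving shear stress uses γ_sat:
FS = [c' + γ' z cos²β tanφ'] / [γ_sat z sinβ cosβ]
(For c' = 0 this reduces to FS = (γ'/γ_sat)·tanφ'/tanβ.)
γ' = 19.1 − 9.81 = 9.29 kN/m³
Numerator = 0.0 + 9.29·2.9·cos²10.8°·tan25.5° = 0.0 + 9.29·2.9·0.9649·0.4770 = 12.399 kPa
Denominator = 19.1·2.9·sin10.8°·cos10.8° = 19.1·2.9·0.1874·0.9823 = 10.195 kPa
FS = 12.399 / 10.195 = 1.216

FS = 1.22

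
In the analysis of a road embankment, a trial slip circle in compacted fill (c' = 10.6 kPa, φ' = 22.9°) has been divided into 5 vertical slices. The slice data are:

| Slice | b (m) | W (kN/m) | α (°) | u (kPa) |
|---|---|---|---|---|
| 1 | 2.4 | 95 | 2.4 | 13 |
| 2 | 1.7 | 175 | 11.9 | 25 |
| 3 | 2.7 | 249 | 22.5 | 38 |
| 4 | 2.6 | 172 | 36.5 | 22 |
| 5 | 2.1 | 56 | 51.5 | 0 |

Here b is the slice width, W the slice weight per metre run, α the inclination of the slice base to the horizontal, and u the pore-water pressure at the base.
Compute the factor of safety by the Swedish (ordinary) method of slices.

Ordinary method of slices: FS = Σ[c'·Δl_i + (W_i cosα_i − u_i·Δl_i)·tanφ'] / Σ W_i sinα_i, with Δl_i = b_i / cosα_i.
Slice 1: Δl = 2.4/cos2.4° = 2.402 m; N'_1 = 95·cos2.4° − 13·2.402 = 63.7; c'Δl = 25.46; W sinα = 4.0
Slice 2: Δl = 1.7/cos11.9° = 1.737 m; N'_2 = 175·cos11.9° − 25·1.737 = 127.8; c'Δl = 18.42; W sinα = 36.1
Slice 3: Δl = 2.7/cos22.5° = 2.922 m; N'_3 = 249·cos22.5° − 38·2.922 = 119.0; c'Δl = 30.98; W sinα = 95.3
Slice 4: Δl = 2.6/cos36.5° = 3.234 m; N'_4 = 172·cos36.5° − 22·3.234 = 67.1; c'Δl = 34.28; W sinα = 102.3
Slice 5: Δl = 2.1/cos51.5° = 3.373 m; N'_5 = 56·cos51.5° − 0·3.373 = 34.9; c'Δl = 35.76; W sinα = 43.8
Σc'Δl = 144.9 kN/m; ΣN' = 412.5 kN/m; ΣW sinα = 281.5 kN/m
Resisting = 144.9 + 412.5·tan22.9° = 144.9 + 174.2 = 319.1 kN/m
FS = 319.1 / 281.5 = 1.134

FS = 1.13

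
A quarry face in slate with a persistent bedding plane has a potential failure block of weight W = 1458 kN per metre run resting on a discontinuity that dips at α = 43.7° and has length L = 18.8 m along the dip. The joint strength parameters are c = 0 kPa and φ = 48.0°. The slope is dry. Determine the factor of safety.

Resolving the block weight along and normal to the plane and applying the Mohr–Coulomb strength on the joint:
N' = W cosα = 1458·cos43.7° = 1054.1 kN/m
Driving force T = W sinα = 1458·sin43.7° = 1007.3 kN/m
Resisting force R = c·L + N'·tanφ = 0·18.8 + 1054.1·tan48.0° = 0.0 + 1170.7 = 1170.7 kN/m
FS = R / T = 1170.7 / 1007.3 = 1.162

FS = 1.16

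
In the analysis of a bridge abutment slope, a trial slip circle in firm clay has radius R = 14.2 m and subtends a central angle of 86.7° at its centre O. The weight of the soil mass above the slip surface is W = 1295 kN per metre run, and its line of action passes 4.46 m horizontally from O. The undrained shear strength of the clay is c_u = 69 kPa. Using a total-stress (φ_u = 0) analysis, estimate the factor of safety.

Taking moments about the centre O, the resisting moment is provided by the undrained shear strength acting along the arc:
Arc length L_a = R·θ = 14.2·(86.7°·π/180) = 14.2·1.5132 = 21.49 m
M_R = c_u·L_a·R = 69·21.49·14.2 = 21053.4 kN·m/m
M_D = W·d = 1295·4.46 = 5775.7 kN·m/m
FS = M_R / M_D = 21053.4 / 5775.7 = 3.645

FS = 3.65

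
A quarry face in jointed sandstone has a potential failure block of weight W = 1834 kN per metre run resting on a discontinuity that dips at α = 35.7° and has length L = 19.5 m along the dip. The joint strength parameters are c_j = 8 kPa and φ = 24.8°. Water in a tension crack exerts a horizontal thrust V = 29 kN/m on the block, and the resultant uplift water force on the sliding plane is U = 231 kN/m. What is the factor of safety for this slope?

FS = 0.67

Resolving the block weight along and normal to the plane and applying the Mohr–Coulomb strength on the joint:
N' = W cosα − U − V sinα = 1834·cos35.7° − 231 − 29·sin35.7° = 1241.4 kN/m
Driving force T = W sinα + V cosα = 1834·sin35.7° + 29·cos35.7° = 1093.8 kN/m
Resisting force R = c_j·L + N'·tanφ = 8·19.5 + 1241.4·tan24.8° = 156.0 + 573.6 = 729.6 kN/m
FS = R / T = 729.6 / 1093.8 = 0.667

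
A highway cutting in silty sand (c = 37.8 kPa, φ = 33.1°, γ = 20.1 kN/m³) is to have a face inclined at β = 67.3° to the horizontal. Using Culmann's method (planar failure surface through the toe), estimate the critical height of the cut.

Culmann's analysis gives the critical failure plane at α_cr = (β + φ)/2 = (67.3 + 33.1)/2 = 50.2°, and the critical height
H_c = (4c/γ) · sinβ cosφ / [1 − cos(β − φ)]
    = (4·37.8/20.1) · sin67.3°·cos33.1° / [1 − cos(34.2°)]
    = 7.522 · 0.9225·0.8377 / [1 − 0.8271]
    = 7.522 · 0.7728 / 0.1729
    = 33.62 m

H_c = 33.62 m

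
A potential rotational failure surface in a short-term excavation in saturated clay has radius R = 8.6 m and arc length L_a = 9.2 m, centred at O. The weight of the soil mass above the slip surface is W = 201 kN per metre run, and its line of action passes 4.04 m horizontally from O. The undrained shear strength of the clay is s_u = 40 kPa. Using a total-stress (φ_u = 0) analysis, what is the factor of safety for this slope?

FS = 3.90

Taking moments about the centre O, the resisting moment is provided by the undrained shear strength acting along the arc:
M_R = s_u·L_a·R = 40·9.20·8.6 = 3164.8 kN·m/m
M_D = W·d = 201·4.04 = 812.0 kN·m/m
FS = M_R / M_D = 3164.8 / 812.0 = 3.897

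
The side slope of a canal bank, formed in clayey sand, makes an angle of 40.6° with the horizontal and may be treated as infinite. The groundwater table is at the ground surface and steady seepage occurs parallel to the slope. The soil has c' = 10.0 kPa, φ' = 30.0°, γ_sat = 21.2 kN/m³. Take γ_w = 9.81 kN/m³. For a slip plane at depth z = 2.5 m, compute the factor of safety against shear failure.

With seepage parallel to the slope and the water table at the surface, the effective normal stress on the slip plane uses the buoyant unit weight γ' = γ_sat − γ_w while the driving shear stress uses γ_sat:
FS = [c' + γ' z cos²β tanφ'] / [γ_sat z sinβ cosβ]
γ' = 21.2 − 9.81 = 11.39 kN/m³
Numerator = 10.0 + 11.39·2.5·cos²40.6°·tan30.0° = 10.0 + 11.39·2.5·0.5765·0.5774 = 19.478 kPa
Denominator = 21.2·2.5·sin40.6°·cos40.6° = 21.2·2.5·0.6508·0.7593 = 26.188 kPa
FS = 19.478 / 26.188 = 0.744

FS = 0.74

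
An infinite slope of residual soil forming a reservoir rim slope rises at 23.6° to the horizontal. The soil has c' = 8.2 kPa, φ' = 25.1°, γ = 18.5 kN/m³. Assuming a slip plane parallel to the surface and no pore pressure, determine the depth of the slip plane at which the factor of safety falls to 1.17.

Setting FS = 1.17 in FS = [c' + γz cos²β tanφ'] / [γz sinβ cosβ] and solving for z:
z = c' / [γ cosβ (FS·sinβ − cosβ·tanφ')]
  = 8.2 / [18.5·cos23.6°·(1.17·sin23.6° − cos23.6°·tan25.1°)]
  = 8.2 / [18.5·0.9164·(1.17·0.4003 − 0.9164·0.4684)]
  = 8.2 / 0.6637 = 12.354 m

z = 12.35 m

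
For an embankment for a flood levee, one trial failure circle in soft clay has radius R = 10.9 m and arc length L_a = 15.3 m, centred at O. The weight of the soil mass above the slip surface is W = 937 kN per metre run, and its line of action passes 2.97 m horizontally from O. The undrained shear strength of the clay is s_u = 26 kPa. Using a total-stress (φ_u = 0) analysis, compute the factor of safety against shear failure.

Taking moments about the centre O, the resisting moment is provided by the undrained shear strength acting along the arc:
M_R = s_u·L_a·R = 26·15.30·10.9 = 4336.0 kN·m/m
M_D = W·d = 937·2.97 = 2782.9 kN·m/m
FS = M_R / M_D = 4336.0 / 2782.9 = 1.558

FS = 1.56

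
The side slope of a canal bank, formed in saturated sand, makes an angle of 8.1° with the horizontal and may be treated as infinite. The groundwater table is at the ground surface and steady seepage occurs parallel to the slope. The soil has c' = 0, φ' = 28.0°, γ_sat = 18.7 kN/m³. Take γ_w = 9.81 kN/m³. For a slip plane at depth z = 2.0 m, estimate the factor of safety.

With seepage parallel to the slope and the water table at the surface, the effective normal stress on the slip plane uses the buoyant unit weight γ' = γ_sat − γ_w while the driving shear stress uses γ_sat:
FS = [c' + γ' z cos²β tanφ'] / [γ_sat z sinβ cosβ]
(For c' = 0 this reduces to FS = (γ'/γ_sat)·tanφ'/tanβ.)
γ' = 18.7 − 9.81 = 8.89 kN/m³
Numerator = 0.0 + 8.89·2.0·cos²8.1°·tan28.0° = 0.0 + 8.89·2.0·0.9801·0.5317 = 9.266 kPa
Denominator = 18.7·2.0·sin8.1°·cos8.1° = 18.7·2.0·0.1409·0.9900 = 5.217 kPa
FS = 9.266 / 5.217 = 1.776

FS = 1.78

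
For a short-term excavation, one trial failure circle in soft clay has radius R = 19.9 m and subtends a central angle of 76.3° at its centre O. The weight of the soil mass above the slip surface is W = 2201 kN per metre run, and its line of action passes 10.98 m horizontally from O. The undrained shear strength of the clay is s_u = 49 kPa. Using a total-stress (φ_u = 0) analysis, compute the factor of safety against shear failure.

FS = 1.07

Taking moments about the centre O, the resisting moment is provided by the undrained shear strength acting along the arc:
Arc length L_a = R·θ = 19.9·(76.3°·π/180) = 19.9·1.3317 = 26.50 m
M_R = s_u·L_a·R = 49·26.50·19.9 = 25840.7 kN·m/m
M_D = W·d = 2201·10.98 = 24167.0 kN·m/m
FS = M_R / M_D = 25840.7 / 24167.0 = 1.069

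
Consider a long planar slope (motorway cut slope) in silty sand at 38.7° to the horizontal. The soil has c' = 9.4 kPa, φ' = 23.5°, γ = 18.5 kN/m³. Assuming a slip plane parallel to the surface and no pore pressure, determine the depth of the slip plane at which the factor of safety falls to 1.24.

z = 1.49 m

Setting FS = 1.24 in FS = [c' + γz cos²β tanφ'] / [γz sinβ cosβ] and solving for z:
z = c' / [γ cosβ (FS·sinβ − cosβ·tanφ')]
  = 9.4 / [18.5·cos38.7°·(1.24·sin38.7° − cos38.7°·tan23.5°)]
  = 9.4 / [18.5·0.7804·(1.24·0.6252 − 0.7804·0.4348)]
  = 9.4 / 6.2944 = 1.493 m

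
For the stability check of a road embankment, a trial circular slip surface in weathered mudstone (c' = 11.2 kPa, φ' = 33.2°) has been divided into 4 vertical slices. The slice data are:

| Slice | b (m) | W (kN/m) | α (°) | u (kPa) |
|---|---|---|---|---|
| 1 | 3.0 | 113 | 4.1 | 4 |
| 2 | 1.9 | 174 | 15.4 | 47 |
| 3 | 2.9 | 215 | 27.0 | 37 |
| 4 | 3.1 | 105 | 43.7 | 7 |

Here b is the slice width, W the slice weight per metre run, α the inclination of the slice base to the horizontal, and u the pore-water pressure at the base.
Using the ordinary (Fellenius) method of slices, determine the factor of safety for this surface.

FS = 1.48

Ordinary method of slices: FS = Σ[c'·Δl_i + (W_i cosα_i − u_i·Δl_i)·tanφ'] / Σ W_i sinα_i, with Δl_i = b_i / cosα_i.
Slice 1: Δl = 3.0/cos4.1° = 3.008 m; N'_1 = 113·cos4.1° − 4·3.008 = 100.7; c'Δl = 33.69; W sinα = 8.1
Slice 2: Δl = 1.9/cos15.4° = 1.971 m; N'_2 = 174·cos15.4° − 47·1.971 = 75.1; c'Δl = 22.07; W sinα = 46.2
Slice 3: Δl = 2.9/cos27.0° = 3.255 m; N'_3 = 215·cos27.0° − 37·3.255 = 71.1; c'Δl = 36.45; W sinα = 97.6
Slice 4: Δl = 3.1/cos43.7° = 4.288 m; N'_4 = 105·cos43.7° − 7·4.288 = 45.9; c'Δl = 48.02; W sinα = 72.5
Σc'Δl = 140.2 kN/m; ΣN' = 292.8 kN/m; ΣW sinα = 224.4 kN/m
Resisting = 140.2 + 292.8·tan33.2° = 140.2 + 191.6 = 331.9 kN/m
FS = 331.9 / 224.4 = 1.479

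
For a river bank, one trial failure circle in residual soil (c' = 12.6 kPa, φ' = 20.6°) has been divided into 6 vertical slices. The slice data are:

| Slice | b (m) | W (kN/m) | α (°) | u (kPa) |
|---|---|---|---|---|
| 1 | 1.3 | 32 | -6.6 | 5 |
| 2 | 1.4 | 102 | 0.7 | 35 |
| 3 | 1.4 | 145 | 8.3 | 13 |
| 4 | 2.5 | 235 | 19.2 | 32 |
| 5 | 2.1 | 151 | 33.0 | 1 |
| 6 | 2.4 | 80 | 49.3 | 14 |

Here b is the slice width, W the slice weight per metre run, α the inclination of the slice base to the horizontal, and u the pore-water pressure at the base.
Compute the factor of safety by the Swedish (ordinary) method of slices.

Ordinary method of slices: FS = Σ[c'·Δl_i + (W_i cosα_i − u_i·Δl_i)·tanφ'] / Σ W_i sinα_i, with Δl_i = b_i / cosα_i.
Slice 1: Δl = 1.3/cos(-6.6°) = 1.309 m; N'_1 = 32·cos(-6.6°) − 5·1.309 = 25.2; c'Δl = 16.49; W sinα = -3.7
Slice 2: Δl = 1.4/cos0.7° = 1.400 m; N'_2 = 102·cos0.7° − 35·1.400 = 53.0; c'Δl = 17.64; W sinα = 1.2
Slice 3: Δl = 1.4/cos8.3° = 1.415 m; N'_3 = 145·cos8.3° − 13·1.415 = 125.1; c'Δl = 17.83; W sinα = 20.9
Slice 4: Δl = 2.5/cos19.2° = 2.647 m; N'_4 = 235·cos19.2° − 32·2.647 = 137.2; c'Δl = 33.36; W sinα = 77.3
Slice 5: Δl = 2.1/cos33.0° = 2.504 m; N'_5 = 151·cos33.0° − 1·2.504 = 124.1; c'Δl = 31.55; W sinα = 82.2
Slice 6: Δl = 2.4/cos49.3° = 3.680 m; N'_6 = 80·cos49.3° − 14·3.680 = 0.6; c'Δl = 46.37; W sinα = 60.7
Σc'Δl = 163.2 kN/m; ΣN' = 465.3 kN/m; ΣW sinα = 238.7 kN/m
Resisting = 163.2 + 465.3·tan20.6° = 163.2 + 174.9 = 338.1 kN/m
FS = 338.1 / 238.7 = 1.417

FS = 1.42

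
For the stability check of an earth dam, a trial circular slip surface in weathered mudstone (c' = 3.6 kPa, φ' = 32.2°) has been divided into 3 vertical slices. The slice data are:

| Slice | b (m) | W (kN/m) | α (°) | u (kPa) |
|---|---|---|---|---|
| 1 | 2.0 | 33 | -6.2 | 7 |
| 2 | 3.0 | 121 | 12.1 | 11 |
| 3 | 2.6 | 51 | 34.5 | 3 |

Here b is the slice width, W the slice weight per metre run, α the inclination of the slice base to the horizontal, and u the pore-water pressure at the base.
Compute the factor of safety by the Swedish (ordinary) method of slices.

FS = 2.27

Ordinary method of slices: FS = Σ[c'·Δl_i + (W_i cosα_i − u_i·Δl_i)·tanφ'] / Σ W_i sinα_i, with Δl_i = b_i / cosα_i.
Slice 1: Δl = 2.0/cos(-6.2°) = 2.012 m; N'_1 = 33·cos(-6.2°) − 7·2.012 = 18.7; c'Δl = 7.24; W sinα = -3.6
Slice 2: Δl = 3.0/cos12.1° = 3.068 m; N'_2 = 121·cos12.1° − 11·3.068 = 84.6; c'Δl = 11.05; W sinα = 25.4
Slice 3: Δl = 2.6/cos34.5° = 3.155 m; N'_3 = 51·cos34.5° − 3·3.155 = 32.6; c'Δl = 11.36; W sinα = 28.9
Σc'Δl = 29.6 kN/m; ΣN' = 135.9 kN/m; ΣW sinα = 50.7 kN/m
Resisting = 29.6 + 135.9·tan32.2° = 29.6 + 85.6 = 115.2 kN/m
FS = 115.2 / 50.7 = 2.273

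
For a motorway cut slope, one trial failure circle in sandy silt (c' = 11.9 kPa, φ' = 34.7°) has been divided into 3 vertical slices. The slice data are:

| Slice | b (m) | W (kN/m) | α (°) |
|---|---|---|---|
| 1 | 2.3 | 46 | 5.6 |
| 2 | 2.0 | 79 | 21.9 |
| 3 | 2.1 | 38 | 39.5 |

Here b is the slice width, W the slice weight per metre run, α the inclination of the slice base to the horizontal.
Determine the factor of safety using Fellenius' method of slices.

FS = 3.24

Ordinary method of slices: FS = Σ[c'·Δl_i + (W_i cosα_i)·tanφ'] / Σ W_i sinα_i, with Δl_i = b_i / cosα_i.
Slice 1: Δl = 2.3/cos5.6° = 2.311 m; N'_1 = 46·cos5.6° = 45.8; c'Δl = 27.50; W sinα = 4.5
Slice 2: Δl = 2.0/cos21.9° = 2.156 m; N'_2 = 79·cos21.9° = 73.3; c'Δl = 25.65; W sinα = 29.5
Slice 3: Δl = 2.1/cos39.5° = 2.722 m; N'_3 = 38·cos39.5° = 29.3; c'Δl = 32.39; W sinα = 24.2
Σc'Δl = 85.5 kN/m; ΣN' = 148.4 kN/m; ΣW sinα = 58.1 kN/m
Resisting = 85.5 + 148.4·tan34.7° = 85.5 + 102.8 = 188.3 kN/m
FS = 188.3 / 58.1 = 3.239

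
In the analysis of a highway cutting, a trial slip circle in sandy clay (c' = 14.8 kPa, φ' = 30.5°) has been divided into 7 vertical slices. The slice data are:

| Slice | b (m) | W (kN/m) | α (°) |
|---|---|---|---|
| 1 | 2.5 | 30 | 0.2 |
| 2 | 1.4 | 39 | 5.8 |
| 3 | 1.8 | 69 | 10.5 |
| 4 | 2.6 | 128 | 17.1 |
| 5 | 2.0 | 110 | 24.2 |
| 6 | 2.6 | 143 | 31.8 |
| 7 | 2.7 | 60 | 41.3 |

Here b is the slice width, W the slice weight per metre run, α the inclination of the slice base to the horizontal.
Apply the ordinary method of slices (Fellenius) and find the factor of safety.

Ordinary method of slices: FS = Σ[c'·Δl_i + (W_i cosα_i)·tanφ'] / Σ W_i sinα_i, with Δl_i = b_i / cosα_i.
Slice 1: Δl = 2.5/cos0.2° = 2.500 m; N'_1 = 30·cos0.2° = 30.0; c'Δl = 37.00; W sinα = 0.1
Slice 2: Δl = 1.4/cos5.8° = 1.407 m; N'_2 = 39·cos5.8° = 38.8; c'Δl = 20.83; W sinα = 3.9
Slice 3: Δl = 1.8/cos10.5° = 1.831 m; N'_3 = 69·cos10.5° = 67.8; c'Δl = 27.09; W sinα = 12.6
Slice 4: Δl = 2.6/cos17.1° = 2.720 m; N'_4 = 128·cos17.1° = 122.3; c'Δl = 40.26; W sinα = 37.6
Slice 5: Δl = 2.0/cos24.2° = 2.193 m; N'_5 = 110·cos24.2° = 100.3; c'Δl = 32.45; W sinα = 45.1
Slice 6: Δl = 2.6/cos31.8° = 3.059 m; N'_6 = 143·cos31.8° = 121.5; c'Δl = 45.28; W sinα = 75.4
Slice 7: Δl = 2.7/cos41.3° = 3.594 m; N'_7 = 60·cos41.3° = 45.1; c'Δl = 53.19; W sinα = 39.6
Σc'Δl = 256.1 kN/m; ΣN' = 525.9 kN/m; ΣW sinα = 214.3 kN/m
Resisting = 256.1 + 525.9·tan30.5° = 256.1 + 309.8 = 565.9 kN/m
FS = 565.9 / 214.3 = 2.641

FS = 2.64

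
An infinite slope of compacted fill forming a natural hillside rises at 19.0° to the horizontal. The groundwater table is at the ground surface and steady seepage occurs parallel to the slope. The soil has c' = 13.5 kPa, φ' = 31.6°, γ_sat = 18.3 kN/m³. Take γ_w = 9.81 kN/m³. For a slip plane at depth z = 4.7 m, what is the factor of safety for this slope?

FS = 1.34

With seepage parallel to the slope and the water table at the surface, the effective normal stress on the slip plane uses the buoyant unit weight γ' = γ_sat − γ_w while the driving shear stress uses γ_sat:
FS = [c' + γ' z cos²β tanφ'] / [γ_sat z sinβ cosβ]
γ' = 18.3 − 9.81 = 8.49 kN/m³
Numerator = 13.5 + 8.49·4.7·cos²19.0°·tan31.6° = 13.5 + 8.49·4.7·0.8940·0.6152 = 35.446 kPa
Denominator = 18.3·4.7·sin19.0°·cos19.0° = 18.3·4.7·0.3256·0.9455 = 26.477 kPa
FS = 35.446 / 26.477 = 1.339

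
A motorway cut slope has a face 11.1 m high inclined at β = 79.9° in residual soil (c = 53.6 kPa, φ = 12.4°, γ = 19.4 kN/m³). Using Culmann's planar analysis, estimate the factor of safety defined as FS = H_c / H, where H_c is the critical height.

FS = 1.55

H_c = (4c/γ) · sinβ cosφ / [1 − cos(β − φ)]
    = (4·53.6/19.4) · sin79.9°·cos12.4° / [1 − cos67.5°]
    = 11.052 · 0.9615 / 0.6173 = 17.21 m
FS = H_c / H = 17.21 / 11.1 = 1.551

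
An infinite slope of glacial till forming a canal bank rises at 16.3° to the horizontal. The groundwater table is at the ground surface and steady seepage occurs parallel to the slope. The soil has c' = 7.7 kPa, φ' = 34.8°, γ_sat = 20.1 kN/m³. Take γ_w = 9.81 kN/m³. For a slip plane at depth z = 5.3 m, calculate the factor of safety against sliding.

With seepage parallel to the slope and the water table at the surface, the effective normal stress on the slip plane uses the buoyant unit weight γ' = γ_sat − γ_w while the driving shear stress uses γ_sat:
FS = [c' + γ' z cos²β tanφ'] / [γ_sat z sinβ cosβ]
γ' = 20.1 − 9.81 = 10.29 kN/m³
Numerator = 7.7 + 10.29·5.3·cos²16.3°·tan34.8° = 7.7 + 10.29·5.3·0.9212·0.6950 = 42.618 kPa
Denominator = 20.1·5.3·sin16.3°·cos16.3° = 20.1·5.3·0.2807·0.9598 = 28.698 kPa
FS = 42.618 / 28.698 = 1.485

FS = 1.49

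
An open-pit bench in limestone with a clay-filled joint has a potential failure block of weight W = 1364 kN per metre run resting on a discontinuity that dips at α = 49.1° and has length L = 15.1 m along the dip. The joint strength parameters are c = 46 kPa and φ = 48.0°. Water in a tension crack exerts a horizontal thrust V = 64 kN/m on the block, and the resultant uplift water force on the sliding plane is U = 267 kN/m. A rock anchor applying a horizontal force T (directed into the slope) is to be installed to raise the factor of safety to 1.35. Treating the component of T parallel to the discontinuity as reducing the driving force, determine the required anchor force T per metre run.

Resolving forces along and normal to the sliding plane, with the horizontal anchor force T adding T·sinα to the effective normal force and T·cosα acting up the plane against the driving force:
FS = [cL + (W cosα − U − V sinα + T sinα) tanφ] / [W sinα + V cosα − T cosα]
Without the anchor: N' = 577.7 kN/m, driving T_d = 1072.9 kN/m, resisting R = 46·15.1 + 577.7·tan48.0° = 1336.2 kN/m, FS = 1.25.
Setting FS = 1.35 and solving for T:
1.35·(1072.9 − T cos49.1°) = 1336.2 + T sin49.1°·tan48.0°
T·(sin49.1°·tan48.0° + 1.35·cos49.1°) = 1.35·1072.9 − 1336.2
T·(0.7559·1.1106 + 1.35·0.6547) = 1448.4 − 1336.2 = 112.2
T·1.7234 = 112.2
T = 65.1 kN/m

T = 65 kN/m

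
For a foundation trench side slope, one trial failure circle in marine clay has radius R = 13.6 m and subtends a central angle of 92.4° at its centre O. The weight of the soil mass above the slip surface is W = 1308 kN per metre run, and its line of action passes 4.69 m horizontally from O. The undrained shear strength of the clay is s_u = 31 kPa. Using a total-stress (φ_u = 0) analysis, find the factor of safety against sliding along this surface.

FS = 1.51

Taking moments about the centre O, the resisting moment is provided by the undrained shear strength acting along the arc:
Arc length L_a = R·θ = 13.6·(92.4°·π/180) = 13.6·1.6127 = 21.93 m
M_R = s_u·L_a·R = 31·21.93·13.6 = 9246.7 kN·m/m
M_D = W·d = 1308·4.69 = 6134.5 kN·m/m
FS = M_R / M_D = 9246.7 / 6134.5 = 1.507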